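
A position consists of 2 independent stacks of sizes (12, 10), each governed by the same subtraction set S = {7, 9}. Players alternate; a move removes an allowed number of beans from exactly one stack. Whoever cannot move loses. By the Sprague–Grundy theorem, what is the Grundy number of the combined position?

0

All stacks use S = {7, 9}:
n :  0  1  2  3  4  5  6  7  8  9 10 11 12
G :  0  0  0  0  0  0  0  1  1  1  1  1  1
Stack A: G(12) = 1.
Stack B: G(10) = 1.
Combined Grundy value = 1 ⊕ 1 = 0.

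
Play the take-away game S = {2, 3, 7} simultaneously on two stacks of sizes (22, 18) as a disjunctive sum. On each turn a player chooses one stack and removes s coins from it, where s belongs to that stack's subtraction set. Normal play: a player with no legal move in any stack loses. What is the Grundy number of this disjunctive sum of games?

0

All stacks use S = {2, 3, 7}:
n :  0  1  2  3  4  5  6  7  8  9 10 11 12 13 14 15 16 17 18 19 20 21 22
G :  0  0  1  1  2  0  0  1  1  2  0  0  1  1  2  0  0  1  1  2  0  0  1
Stack A: G(22) = 1.
Stack B: G(18) = 1.
Combined Grundy value = 1 ⊕ 1 = 0.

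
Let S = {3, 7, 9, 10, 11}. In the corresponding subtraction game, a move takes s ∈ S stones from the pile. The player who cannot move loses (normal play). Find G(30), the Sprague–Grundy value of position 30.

3

n :  0  1  2  3  4  5  6  7  8  9 10 11 12 13 14 15 16 17 18 19 20 21 22 23 24 25 26 27 28 29 30
G :  0  0  0  1  1  1  0  2  2  1  3  3  2  2  0  3  3  1  0  0  0  1  1  1  4  2  2  2  3  3  3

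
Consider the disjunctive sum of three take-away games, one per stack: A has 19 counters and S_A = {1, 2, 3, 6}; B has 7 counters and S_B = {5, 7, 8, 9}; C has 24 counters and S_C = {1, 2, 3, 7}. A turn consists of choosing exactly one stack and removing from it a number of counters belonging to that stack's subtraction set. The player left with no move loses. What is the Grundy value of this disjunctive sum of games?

2

Stack A, S = {1, 2, 3, 6}:
n :  0  1  2  3  4  5  6  7  8  9 10 11 12 13 14 15 16 17 18 19
G :  0  1  2  3  0  1  2  3  0  1  2  3  0  1  2  3  0  1  2  3
G_A(19) = 3.
Stack B, S = {5, 7, 8, 9}:
n : 0 1 2 3 4 5 6 7
G : 0 0 0 0 0 1 1 1
G_B(7) = 1.
Stack C, S = {1, 2, 3, 7}:
G(0) = 0
G(1) = mex{0} = 1
G(2) = mex{1,0} = 2
G(3) = mex{2,1,0} = 3
G(4) = mex{3,2,1} = 0
G(5) = mex{0,3,2} = 1
G(6) = mex{1,0,3} = 2
G(7) = mex{2,1,0,0} = 3
G(8) = mex{3,2,1,1} = 0
G(9) = mex{0,3,2,2} = 1
G(10) = mex{1,0,3,3} = 2
G(11) = mex{2,1,0,0} = 3
G(12) = mex{3,2,1,1} = 0
G(13) = mex{0,3,2,2} = 1
G(14) = mex{1,0,3,3} = 2
G(15) = mex{2,1,0,0} = 3
G(16) = mex{3,2,1,1} = 0
G(17) = mex{0,3,2,2} = 1
G(18) = mex{1,0,3,3} = 2
G(19) = mex{2,1,0,0} = 3
G(20) = mex{3,2,1,1} = 0
G(21) = mex{0,3,2,2} = 1
G(22) = mex{1,0,3,3} = 2
G(23) = mex{2,1,0,0} = 3
G(24) = mex{3,2,1,1} = 0
G_C(24) = 0.
Combined Grundy value = 3 ⊕ 1 ⊕ 0 = 2.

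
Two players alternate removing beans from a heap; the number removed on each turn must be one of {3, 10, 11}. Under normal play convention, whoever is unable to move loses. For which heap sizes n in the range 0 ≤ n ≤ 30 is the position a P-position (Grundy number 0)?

G(0) = 0
G(1) = mex{} = 0
G(2) = mex{} = 0
G(3) = mex{0} = 1
G(4) = mex{0} = 1
G(5) = mex{0} = 1
G(6) = mex{1} = 0
G(7) = mex{1} = 0
G(8) = mex{1} = 0
G(9) = mex{0} = 1
G(10) = mex{0,0} = 1
G(11) = mex{0,0,0} = 1
G(12) = mex{1,0,0} = 2
G(13) = mex{1,1,0} = 2
G(14) = mex{1,1,1} = 0
G(15) = mex{2,1,1} = 0
G(16) = mex{2,0,1} = 3
G(17) = mex{0,0,0} = 1
G(18) = mex{0,0,0} = 1
G(19) = mex{3,1,0} = 2
G(20) = mex{1,1,1} = 0
G(21) = mex{1,1,1} = 0
G(22) = mex{2,2,1} = 0
G(23) = mex{0,2,2} = 1
G(24) = mex{0,0,2} = 1
G(25) = mex{0,0,0} = 1
G(26) = mex{1,3,0} = 2
G(27) = mex{1,1,3} = 0
G(28) = mex{1,1,1} = 0
G(29) = mex{2,2,1} = 0
G(30) = mex{0,0,2} = 1
P-positions are exactly the n with G(n) = 0.

0, 1, 2, 6, 7, 8, 14, 15, 20, 21, 22, 27, 28, 29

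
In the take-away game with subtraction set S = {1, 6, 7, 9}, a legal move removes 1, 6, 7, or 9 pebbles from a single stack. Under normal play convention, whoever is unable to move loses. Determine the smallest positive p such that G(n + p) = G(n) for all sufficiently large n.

12

G(0) = 0
G(1) = mex{0} = 1
G(2) = mex{1} = 0
G(3) = mex{0} = 1
G(4) = mex{1} = 0
G(5) = mex{0} = 1
G(6) = mex{1,0} = 2
G(7) = mex{2,1,0} = 3
G(8) = mex{3,0,1} = 2
G(9) = mex{2,1,0,0} = 3
G(10) = mex{3,0,1,1} = 2
G(11) = mex{2,1,0,0} = 3
G(12) = mex{3,2,1,1} = 0
G(13) = mex{0,3,2,0} = 1
G(14) = mex{1,2,3,1} = 0
G(15) = mex{0,3,2,2} = 1
G(16) = mex{1,2,3,3} = 0
G(17) = mex{0,3,2,2} = 1
G(18) = mex{1,0,3,3} = 2
G(19) = mex{2,1,0,2} = 3
G(20) = mex{3,0,1,3} = 2
G(21) = mex{2,1,0,0} = 3
G(22) = mex{3,0,1,1} = 2
G(23) = mex{2,1,0,0} = 3
G(24) = mex{3,2,1,1} = 0
G(25) = mex{0,3,2,0} = 1
G(n+12) = G(n) holds for n = 0,…,8 (a full window of length max(S) = 9), so the sequence is purely periodic with period 12.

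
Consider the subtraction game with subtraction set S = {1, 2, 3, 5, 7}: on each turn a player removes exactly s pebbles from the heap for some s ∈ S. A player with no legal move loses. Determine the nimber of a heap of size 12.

n :  0  1  2  3  4  5  6  7  8  9 10 11 12
G :  0  1  2  3  0  1  2  3  0  1  2  3  0

0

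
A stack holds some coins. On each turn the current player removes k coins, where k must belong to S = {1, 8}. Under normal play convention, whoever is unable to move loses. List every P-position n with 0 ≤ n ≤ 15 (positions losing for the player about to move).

0, 2, 4, 6, 9, 11, 13, 15

n :  0  1  2  3  4  5  6  7  8  9 10 11 12 13 14 15
G :  0  1  0  1  0  1  0  1  2  0  1  0  1  0  1  0
P-positions are exactly the n with G(n) = 0.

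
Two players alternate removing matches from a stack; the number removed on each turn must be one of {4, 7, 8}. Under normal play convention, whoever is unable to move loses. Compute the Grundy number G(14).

n :  0  1  2  3  4  5  6  7  8  9 10 11 12 13 14
G :  0  0  0  0  1  1  1  1  2  2  2  2  0  0  0

0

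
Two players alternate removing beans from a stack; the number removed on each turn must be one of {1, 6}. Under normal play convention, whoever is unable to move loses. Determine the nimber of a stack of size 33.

G(0) = 0
G(1) = mex{0} = 1
G(2) = mex{1} = 0
G(3) = mex{0} = 1
G(4) = mex{1} = 0
G(5) = mex{0} = 1
G(6) = mex{1,0} = 2
G(7) = mex{2,1} = 0
G(8) = mex{0,0} = 1
G(9) = mex{1,1} = 0
G(10) = mex{0,0} = 1
G(11) = mex{1,1} = 0
G(12) = mex{0,2} = 1
G(13) = mex{1,0} = 2
G(14) = mex{2,1} = 0
G(15) = mex{0,0} = 1
G(16) = mex{1,1} = 0
G(17) = mex{0,0} = 1
G(18) = mex{1,1} = 0
G(19) = mex{0,2} = 1
G(20) = mex{1,0} = 2
G(21) = mex{2,1} = 0
G(22) = mex{0,0} = 1
G(23) = mex{1,1} = 0
G(24) = mex{0,0} = 1
G(25) = mex{1,1} = 0
G(26) = mex{0,2} = 1
G(27) = mex{1,0} = 2
G(28) = mex{2,1} = 0
G(29) = mex{0,0} = 1
G(30) = mex{1,1} = 0
G(31) = mex{0,0} = 1
G(32) = mex{1,1} = 0
G(33) = mex{0,2} = 1

1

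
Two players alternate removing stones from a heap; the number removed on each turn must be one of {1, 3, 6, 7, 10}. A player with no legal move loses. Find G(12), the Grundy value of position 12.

n :  0  1  2  3  4  5  6  7  8  9 10 11 12
G :  0  1  0  1  0  1  2  3  2  3  2  3  4

4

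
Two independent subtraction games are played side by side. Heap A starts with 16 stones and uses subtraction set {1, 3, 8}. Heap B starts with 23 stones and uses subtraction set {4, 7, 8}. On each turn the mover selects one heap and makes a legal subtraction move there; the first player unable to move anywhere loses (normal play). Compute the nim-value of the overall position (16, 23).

Heap A, S = {1, 3, 8}:
G(0) = 0
G(1) = mex{0} = 1
G(2) = mex{1} = 0
G(3) = mex{0,0} = 1
G(4) = mex{1,1} = 0
G(5) = mex{0,0} = 1
G(6) = mex{1,1} = 0
G(7) = mex{0,0} = 1
G(8) = mex{1,1,0} = 2
G(9) = mex{2,0,1} = 3
G(10) = mex{3,1,0} = 2
G(11) = mex{2,2,1} = 0
G(12) = mex{0,3,0} = 1
G(13) = mex{1,2,1} = 0
G(14) = mex{0,0,0} = 1
G(15) = mex{1,1,1} = 0
G(16) = mex{0,0,2} = 1
G_A(16) = 1.
Heap B, S = {4, 7, 8}:
G(0) = 0
G(1) = mex{} = 0
G(2) = mex{} = 0
G(3) = mex{} = 0
G(4) = mex{0} = 1
G(5) = mex{0} = 1
G(6) = mex{0} = 1
G(7) = mex{0,0} = 1
G(8) = mex{1,0,0} = 2
G(9) = mex{1,0,0} = 2
G(10) = mex{1,0,0} = 2
G(11) = mex{1,1,0} = 2
G(12) = mex{2,1,1} = 0
G(13) = mex{2,1,1} = 0
G(14) = mex{2,1,1} = 0
G(15) = mex{2,2,1} = 0
G(16) = mex{0,2,2} = 1
G(17) = mex{0,2,2} = 1
G(18) = mex{0,2,2} = 1
G(19) = mex{0,0,2} = 1
G(20) = mex{1,0,0} = 2
G(21) = mex{1,0,0} = 2
G(22) = mex{1,0,0} = 2
G(23) = mex{1,1,0} = 2
G_B(23) = 2.
Combined Grundy value = 1 ⊕ 2 = 3.

3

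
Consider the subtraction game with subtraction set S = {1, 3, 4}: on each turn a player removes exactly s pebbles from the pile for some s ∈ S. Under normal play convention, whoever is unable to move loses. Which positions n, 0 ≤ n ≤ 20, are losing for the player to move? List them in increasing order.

0, 2, 7, 9, 14, 16

n :  0  1  2  3  4  5  6  7  8  9 10 11 12 13 14 15 16 17 18 19 20
G :  0  1  0  1  2  3  2  0  1  0  1  2  3  2  0  1  0  1  2  3  2
P-positions are exactly the n with G(n) = 0.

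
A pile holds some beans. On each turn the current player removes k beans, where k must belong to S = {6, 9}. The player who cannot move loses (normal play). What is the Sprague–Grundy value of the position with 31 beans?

G(0) = 0
G(1) = mex{} = 0
G(2) = mex{} = 0
G(3) = mex{} = 0
G(4) = mex{} = 0
G(5) = mex{} = 0
G(6) = mex{0} = 1
G(7) = mex{0} = 1
G(8) = mex{0} = 1
G(9) = mex{0,0} = 1
G(10) = mex{0,0} = 1
G(11) = mex{0,0} = 1
G(12) = mex{1,0} = 2
G(13) = mex{1,0} = 2
G(14) = mex{1,0} = 2
G(15) = mex{1,1} = 0
G(16) = mex{1,1} = 0
G(17) = mex{1,1} = 0
G(18) = mex{2,1} = 0
G(19) = mex{2,1} = 0
G(20) = mex{2,1} = 0
G(21) = mex{0,2} = 1
G(22) = mex{0,2} = 1
G(23) = mex{0,2} = 1
G(24) = mex{0,0} = 1
G(25) = mex{0,0} = 1
G(26) = mex{0,0} = 1
G(27) = mex{1,0} = 2
G(28) = mex{1,0} = 2
G(29) = mex{1,0} = 2
G(30) = mex{1,1} = 0
G(31) = mex{1,1} = 0

0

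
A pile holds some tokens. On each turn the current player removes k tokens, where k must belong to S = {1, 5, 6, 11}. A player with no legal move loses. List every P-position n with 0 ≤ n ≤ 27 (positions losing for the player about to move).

G(0) = 0
G(1) = mex{0} = 1
G(2) = mex{1} = 0
G(3) = mex{0} = 1
G(4) = mex{1} = 0
G(5) = mex{0,0} = 1
G(6) = mex{1,1,0} = 2
G(7) = mex{2,0,1} = 3
G(8) = mex{3,1,0} = 2
G(9) = mex{2,0,1} = 3
G(10) = mex{3,1,0} = 2
G(11) = mex{2,2,1,0} = 3
G(12) = mex{3,3,2,1} = 0
G(13) = mex{0,2,3,0} = 1
G(14) = mex{1,3,2,1} = 0
G(15) = mex{0,2,3,0} = 1
G(16) = mex{1,3,2,1} = 0
G(17) = mex{0,0,3,2} = 1
G(18) = mex{1,1,0,3} = 2
G(19) = mex{2,0,1,2} = 3
G(20) = mex{3,1,0,3} = 2
G(21) = mex{2,0,1,2} = 3
G(22) = mex{3,1,0,3} = 2
G(23) = mex{2,2,1,0} = 3
G(24) = mex{3,3,2,1} = 0
G(25) = mex{0,2,3,0} = 1
G(26) = mex{1,3,2,1} = 0
G(27) = mex{0,2,3,0} = 1
P-positions are exactly the n with G(n) = 0.

0, 2, 4, 12, 14, 16, 24, 26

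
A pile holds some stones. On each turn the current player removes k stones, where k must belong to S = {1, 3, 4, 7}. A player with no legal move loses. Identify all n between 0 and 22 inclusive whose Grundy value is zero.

G(0) = 0
G(1) = mex{0} = 1
G(2) = mex{1} = 0
G(3) = mex{0,0} = 1
G(4) = mex{1,1,0} = 2
G(5) = mex{2,0,1} = 3
G(6) = mex{3,1,0} = 2
G(7) = mex{2,2,1,0} = 3
G(8) = mex{3,3,2,1} = 0
G(9) = mex{0,2,3,0} = 1
G(10) = mex{1,3,2,1} = 0
G(11) = mex{0,0,3,2} = 1
G(12) = mex{1,1,0,3} = 2
G(13) = mex{2,0,1,2} = 3
G(14) = mex{3,1,0,3} = 2
G(15) = mex{2,2,1,0} = 3
G(16) = mex{3,3,2,1} = 0
G(17) = mex{0,2,3,0} = 1
G(18) = mex{1,3,2,1} = 0
G(19) = mex{0,0,3,2} = 1
G(20) = mex{1,1,0,3} = 2
G(21) = mex{2,0,1,2} = 3
G(22) = mex{3,1,0,3} = 2
P-positions are exactly the n with G(n) = 0.

0, 2, 8, 10, 16, 18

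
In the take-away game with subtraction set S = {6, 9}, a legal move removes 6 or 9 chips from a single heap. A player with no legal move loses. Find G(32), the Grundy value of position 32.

n :  0  1  2  3  4  5  6  7  8  9 10 11 12 13 14 15 16 17 18 19 20 21 22 23 24 25 26 27 28 29 30 31 32
G :  0  0  0  0  0  0  1  1  1  1  1  1  2  2  2  0  0  0  0  0  0  1  1  1  1  1  1  2  2  2  0  0  0

0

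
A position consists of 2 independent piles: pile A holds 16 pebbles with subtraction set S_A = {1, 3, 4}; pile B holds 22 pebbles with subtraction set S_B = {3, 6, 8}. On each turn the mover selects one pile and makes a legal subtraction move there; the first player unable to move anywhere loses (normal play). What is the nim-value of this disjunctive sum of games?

Pile A, S = {1, 3, 4}:
n :  0  1  2  3  4  5  6  7  8  9 10 11 12 13 14 15 16
G :  0  1  0  1  2  3  2  0  1  0  1  2  3  2  0  1  0
G_A(16) = 0.
Pile B, S = {3, 6, 8}:
G(0) = 0
G(1) = mex{} = 0
G(2) = mex{} = 0
G(3) = mex{0} = 1
G(4) = mex{0} = 1
G(5) = mex{0} = 1
G(6) = mex{1,0} = 2
G(7) = mex{1,0} = 2
G(8) = mex{1,0,0} = 2
G(9) = mex{2,1,0} = 3
G(10) = mex{2,1,0} = 3
G(11) = mex{2,1,1} = 0
G(12) = mex{3,2,1} = 0
G(13) = mex{3,2,1} = 0
G(14) = mex{0,2,2} = 1
G(15) = mex{0,3,2} = 1
G(16) = mex{0,3,2} = 1
G(17) = mex{1,0,3} = 2
G(18) = mex{1,0,3} = 2
G(19) = mex{1,0,0} = 2
G(20) = mex{2,1,0} = 3
G(21) = mex{2,1,0} = 3
G(22) = mex{2,1,1} = 0
G_B(22) = 0.
Combined Grundy value = 0 ⊕ 0 = 0.

0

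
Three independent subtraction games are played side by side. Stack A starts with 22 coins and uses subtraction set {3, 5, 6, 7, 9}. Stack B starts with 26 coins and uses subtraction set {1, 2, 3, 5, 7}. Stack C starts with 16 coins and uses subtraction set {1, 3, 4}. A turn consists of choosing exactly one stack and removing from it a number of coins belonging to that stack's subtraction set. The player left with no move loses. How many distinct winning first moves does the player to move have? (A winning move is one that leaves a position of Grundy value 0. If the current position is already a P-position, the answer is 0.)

Stack A, S = {3, 5, 6, 7, 9}:
n :  0  1  2  3  4  5  6  7  8  9 10 11 12 13 14 15 16 17 18 19 20 21 22
G :  0  0  0  1  1  1  2  2  2  3  3  3  0  0  0  1  1  1  2  2  2  3  3
G_A(22) = 3.
Stack B, S = {1, 2, 3, 5, 7}:
G(0) = 0
G(1) = mex{0} = 1
G(2) = mex{1,0} = 2
G(3) = mex{2,1,0} = 3
G(4) = mex{3,2,1} = 0
G(5) = mex{0,3,2,0} = 1
G(6) = mex{1,0,3,1} = 2
G(7) = mex{2,1,0,2,0} = 3
G(8) = mex{3,2,1,3,1} = 0
G(9) = mex{0,3,2,0,2} = 1
G(10) = mex{1,0,3,1,3} = 2
G(11) = mex{2,1,0,2,0} = 3
G(12) = mex{3,2,1,3,1} = 0
G(13) = mex{0,3,2,0,2} = 1
G(14) = mex{1,0,3,1,3} = 2
G(15) = mex{2,1,0,2,0} = 3
G(16) = mex{3,2,1,3,1} = 0
G(17) = mex{0,3,2,0,2} = 1
G(18) = mex{1,0,3,1,3} = 2
G(19) = mex{2,1,0,2,0} = 3
G(20) = mex{3,2,1,3,1} = 0
G(21) = mex{0,3,2,0,2} = 1
G(22) = mex{1,0,3,1,3} = 2
G(23) = mex{2,1,0,2,0} = 3
G(24) = mex{3,2,1,3,1} = 0
G(25) = mex{0,3,2,0,2} = 1
G(26) = mex{1,0,3,1,3} = 2
G_B(26) = 2.
Stack C, S = {1, 3, 4}:
n :  0  1  2  3  4  5  6  7  8  9 10 11 12 13 14 15 16
G :  0  1  0  1  2  3  2  0  1  0  1  2  3  2  0  1  0
G_C(16) = 0.
Combined Grundy value = 3 ⊕ 2 ⊕ 0 = 1.
A winning move leaves total XOR = 0, i.e. changes one component's Grundy value g to g ⊕ X where X is the current total.
Stack A: need g' = 3⊕1 = 2. Options: 22−3→G=2, 22−5→G=1, 22−6→G=1, 22−7→G=1, 22−9→G=0. Hits: 1.
Stack B: need g' = 2⊕1 = 3. Options: 26−1→G=1, 26−2→G=0, 26−3→G=3, 26−5→G=1, 26−7→G=3. Hits: 2.
Stack C: need g' = 0⊕1 = 1. Options: 16−1→G=1, 16−3→G=2, 16−4→G=3. Hits: 1.

4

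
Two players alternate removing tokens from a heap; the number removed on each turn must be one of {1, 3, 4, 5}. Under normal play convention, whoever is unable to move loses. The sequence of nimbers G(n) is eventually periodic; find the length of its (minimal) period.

8

G(0) = 0
G(1) = mex{0} = 1
G(2) = mex{1} = 0
G(3) = mex{0,0} = 1
G(4) = mex{1,1,0} = 2
G(5) = mex{2,0,1,0} = 3
G(6) = mex{3,1,0,1} = 2
G(7) = mex{2,2,1,0} = 3
G(8) = mex{3,3,2,1} = 0
G(9) = mex{0,2,3,2} = 1
G(10) = mex{1,3,2,3} = 0
G(11) = mex{0,0,3,2} = 1
G(12) = mex{1,1,0,3} = 2
G(13) = mex{2,0,1,0} = 3
G(14) = mex{3,1,0,1} = 2
G(15) = mex{2,2,1,0} = 3
G(16) = mex{3,3,2,1} = 0
G(17) = mex{0,2,3,2} = 1
G(n+8) = G(n) holds for n = 0,…,4 (a full window of length max(S) = 5), so the sequence is purely periodic with period 8.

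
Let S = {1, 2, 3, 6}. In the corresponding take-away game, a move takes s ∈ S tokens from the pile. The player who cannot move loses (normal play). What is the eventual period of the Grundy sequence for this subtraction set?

4

G(0) = 0
G(1) = mex{0} = 1
G(2) = mex{1,0} = 2
G(3) = mex{2,1,0} = 3
G(4) = mex{3,2,1} = 0
G(5) = mex{0,3,2} = 1
G(6) = mex{1,0,3,0} = 2
G(7) = mex{2,1,0,1} = 3
G(8) = mex{3,2,1,2} = 0
G(9) = mex{0,3,2,3} = 1
G(10) = mex{1,0,3,0} = 2
G(11) = mex{2,1,0,1} = 3
G(12) = mex{3,2,1,2} = 0
G(13) = mex{0,3,2,3} = 1
G(14) = mex{1,0,3,0} = 2
G(n+4) = G(n) holds for n = 0,…,5 (a full window of length max(S) = 6), so the sequence is purely periodic with period 4.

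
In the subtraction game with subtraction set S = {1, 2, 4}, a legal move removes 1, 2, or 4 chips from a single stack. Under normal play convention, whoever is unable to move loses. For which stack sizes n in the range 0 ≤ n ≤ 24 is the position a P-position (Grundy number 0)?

0, 3, 6, 9, 12, 15, 18, 21, 24

n :  0  1  2  3  4  5  6  7  8  9 10 11 12 13 14 15 16 17 18 19 20 21 22 23 24
G :  0  1  2  0  1  2  0  1  2  0  1  2  0  1  2  0  1  2  0  1  2  0  1  2  0
P-positions are exactly the n with G(n) = 0.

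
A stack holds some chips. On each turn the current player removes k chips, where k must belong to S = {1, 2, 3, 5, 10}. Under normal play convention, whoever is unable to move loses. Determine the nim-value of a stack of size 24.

G(0) = 0
G(1) = mex{0} = 1
G(2) = mex{1,0} = 2
G(3) = mex{2,1,0} = 3
G(4) = mex{3,2,1} = 0
G(5) = mex{0,3,2,0} = 1
G(6) = mex{1,0,3,1} = 2
G(7) = mex{2,1,0,2} = 3
G(8) = mex{3,2,1,3} = 0
G(9) = mex{0,3,2,0} = 1
G(10) = mex{1,0,3,1,0} = 2
G(11) = mex{2,1,0,2,1} = 3
G(12) = mex{3,2,1,3,2} = 0
G(13) = mex{0,3,2,0,3} = 1
G(14) = mex{1,0,3,1,0} = 2
G(15) = mex{2,1,0,2,1} = 3
G(16) = mex{3,2,1,3,2} = 0
G(17) = mex{0,3,2,0,3} = 1
G(18) = mex{1,0,3,1,0} = 2
G(19) = mex{2,1,0,2,1} = 3
G(20) = mex{3,2,1,3,2} = 0
G(21) = mex{0,3,2,0,3} = 1
G(22) = mex{1,0,3,1,0} = 2
G(23) = mex{2,1,0,2,1} = 3
G(24) = mex{3,2,1,3,2} = 0

0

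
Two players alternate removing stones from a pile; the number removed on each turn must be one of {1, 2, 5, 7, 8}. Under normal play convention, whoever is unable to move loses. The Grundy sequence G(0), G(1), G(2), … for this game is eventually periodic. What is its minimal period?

3

n :  0  1  2  3  4  5  6  7  8  9 10 11 12 13 14
G :  0  1  2  0  1  2  0  1  2  0  1  2  0  1  2
G(n+3) = G(n) holds for n = 0,…,7 (a full window of length max(S) = 8), so the sequence is purely periodic with period 3.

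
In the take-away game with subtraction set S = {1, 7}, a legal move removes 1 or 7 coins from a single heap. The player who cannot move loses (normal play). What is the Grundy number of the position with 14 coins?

0

n :  0  1  2  3  4  5  6  7  8  9 10 11 12 13 14
G :  0  1  0  1  0  1  0  1  0  1  0  1  0  1  0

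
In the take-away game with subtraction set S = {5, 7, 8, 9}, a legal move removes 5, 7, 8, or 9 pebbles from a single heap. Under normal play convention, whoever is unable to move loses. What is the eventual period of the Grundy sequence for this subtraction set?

n :  0  1  2  3  4  5  6  7  8  9 10 11 12 13 14 15 16 17 18 19 20 21 22 23 24 25 26 27 28 29
G :  0  0  0  0  0  1  1  1  1  1  2  2  2  2  0  0  0  0  0  1  1  1  1  1  2  2  2  2  0  0
G(n+14) = G(n) holds for n = 0,…,8 (a full window of length max(S) = 9), so the sequence is purely periodic with period 14.

14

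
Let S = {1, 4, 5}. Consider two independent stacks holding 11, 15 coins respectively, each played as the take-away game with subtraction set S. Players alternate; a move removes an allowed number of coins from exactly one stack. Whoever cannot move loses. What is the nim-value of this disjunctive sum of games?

2

All stacks use S = {1, 4, 5}:
n :  0  1  2  3  4  5  6  7  8  9 10 11 12 13 14 15
G :  0  1  0  1  2  3  2  3  0  1  0  1  2  3  2  3
Stack A: G(11) = 1.
Stack B: G(15) = 3.
Combined Grundy value = 1 ⊕ 3 = 2.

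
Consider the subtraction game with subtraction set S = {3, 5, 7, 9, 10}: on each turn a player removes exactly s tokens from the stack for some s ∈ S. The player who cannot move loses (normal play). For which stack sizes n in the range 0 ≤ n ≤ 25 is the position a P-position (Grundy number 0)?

0, 1, 2, 13, 14, 15

G(0) = 0
G(1) = mex{} = 0
G(2) = mex{} = 0
G(3) = mex{0} = 1
G(4) = mex{0} = 1
G(5) = mex{0,0} = 1
G(6) = mex{1,0} = 2
G(7) = mex{1,0,0} = 2
G(8) = mex{1,1,0} = 2
G(9) = mex{2,1,0,0} = 3
G(10) = mex{2,1,1,0,0} = 3
G(11) = mex{2,2,1,0,0} = 3
G(12) = mex{3,2,1,1,0} = 4
G(13) = mex{3,2,2,1,1} = 0
G(14) = mex{3,3,2,1,1} = 0
G(15) = mex{4,3,2,2,1} = 0
G(16) = mex{0,3,3,2,2} = 1
G(17) = mex{0,4,3,2,2} = 1
G(18) = mex{0,0,3,3,2} = 1
G(19) = mex{1,0,4,3,3} = 2
G(20) = mex{1,0,0,3,3} = 2
G(21) = mex{1,1,0,4,3} = 2
G(22) = mex{2,1,0,0,4} = 3
G(23) = mex{2,1,1,0,0} = 3
G(24) = mex{2,2,1,0,0} = 3
G(25) = mex{3,2,1,1,0} = 4
P-positions are exactly the n with G(n) = 0.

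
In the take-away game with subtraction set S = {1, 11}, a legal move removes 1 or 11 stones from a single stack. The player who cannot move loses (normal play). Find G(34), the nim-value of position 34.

0

G(0) = 0
G(1) = mex{0} = 1
G(2) = mex{1} = 0
G(3) = mex{0} = 1
G(4) = mex{1} = 0
G(5) = mex{0} = 1
G(6) = mex{1} = 0
G(7) = mex{0} = 1
G(8) = mex{1} = 0
G(9) = mex{0} = 1
G(10) = mex{1} = 0
G(11) = mex{0,0} = 1
G(12) = mex{1,1} = 0
G(13) = mex{0,0} = 1
G(14) = mex{1,1} = 0
G(15) = mex{0,0} = 1
G(16) = mex{1,1} = 0
G(17) = mex{0,0} = 1
G(18) = mex{1,1} = 0
G(19) = mex{0,0} = 1
G(20) = mex{1,1} = 0
G(21) = mex{0,0} = 1
G(22) = mex{1,1} = 0
G(23) = mex{0,0} = 1
G(24) = mex{1,1} = 0
G(25) = mex{0,0} = 1
G(26) = mex{1,1} = 0
G(27) = mex{0,0} = 1
G(28) = mex{1,1} = 0
G(29) = mex{0,0} = 1
G(30) = mex{1,1} = 0
G(31) = mex{0,0} = 1
G(32) = mex{1,1} = 0
G(33) = mex{0,0} = 1
G(34) = mex{1,1} = 0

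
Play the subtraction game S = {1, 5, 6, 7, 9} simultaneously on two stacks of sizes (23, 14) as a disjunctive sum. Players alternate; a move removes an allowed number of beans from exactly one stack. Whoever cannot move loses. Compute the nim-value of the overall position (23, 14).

3

All stacks use S = {1, 5, 6, 7, 9}:
n :  0  1  2  3  4  5  6  7  8  9 10 11 12 13 14 15 16 17 18 19 20 21 22 23
G :  0  1  0  1  0  1  2  3  2  3  2  3  0  1  0  1  0  1  2  3  2  3  2  3
Stack A: G(23) = 3.
Stack B: G(14) = 0.
Combined Grundy value = 3 ⊕ 0 = 3.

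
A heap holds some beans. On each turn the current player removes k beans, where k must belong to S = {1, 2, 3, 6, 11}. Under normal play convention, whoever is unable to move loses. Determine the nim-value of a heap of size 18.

2

G(0) = 0
G(1) = mex{0} = 1
G(2) = mex{1,0} = 2
G(3) = mex{2,1,0} = 3
G(4) = mex{3,2,1} = 0
G(5) = mex{0,3,2} = 1
G(6) = mex{1,0,3,0} = 2
G(7) = mex{2,1,0,1} = 3
G(8) = mex{3,2,1,2} = 0
G(9) = mex{0,3,2,3} = 1
G(10) = mex{1,0,3,0} = 2
G(11) = mex{2,1,0,1,0} = 3
G(12) = mex{3,2,1,2,1} = 0
G(13) = mex{0,3,2,3,2} = 1
G(14) = mex{1,0,3,0,3} = 2
G(15) = mex{2,1,0,1,0} = 3
G(16) = mex{3,2,1,2,1} = 0
G(17) = mex{0,3,2,3,2} = 1
G(18) = mex{1,0,3,0,3} = 2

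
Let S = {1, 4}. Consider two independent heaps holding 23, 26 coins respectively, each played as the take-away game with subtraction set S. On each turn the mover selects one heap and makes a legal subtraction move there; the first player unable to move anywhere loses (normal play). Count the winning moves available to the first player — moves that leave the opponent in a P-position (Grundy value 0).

All heaps use S = {1, 4}:
G(0) = 0
G(1) = mex{0} = 1
G(2) = mex{1} = 0
G(3) = mex{0} = 1
G(4) = mex{1,0} = 2
G(5) = mex{2,1} = 0
G(6) = mex{0,0} = 1
G(7) = mex{1,1} = 0
G(8) = mex{0,2} = 1
G(9) = mex{1,0} = 2
G(10) = mex{2,1} = 0
G(11) = mex{0,0} = 1
G(12) = mex{1,1} = 0
G(13) = mex{0,2} = 1
G(14) = mex{1,0} = 2
G(15) = mex{2,1} = 0
G(16) = mex{0,0} = 1
G(17) = mex{1,1} = 0
G(18) = mex{0,2} = 1
G(19) = mex{1,0} = 2
G(20) = mex{2,1} = 0
G(21) = mex{0,0} = 1
G(22) = mex{1,1} = 0
G(23) = mex{0,2} = 1
G(24) = mex{1,0} = 2
G(25) = mex{2,1} = 0
G(26) = mex{0,0} = 1
Heap A: G(23) = 1.
Heap B: G(26) = 1.
Combined Grundy value = 1 ⊕ 1 = 0.
A winning move leaves total XOR = 0, i.e. changes one component's Grundy value g to g ⊕ X where X is the current total.
Heap A: target g' = 1⊕0 = 1, but every legal move changes the Grundy value (mex property), so 0 moves.
Heap B: target g' = 1⊕0 = 1, but every legal move changes the Grundy value (mex property), so 0 moves.

0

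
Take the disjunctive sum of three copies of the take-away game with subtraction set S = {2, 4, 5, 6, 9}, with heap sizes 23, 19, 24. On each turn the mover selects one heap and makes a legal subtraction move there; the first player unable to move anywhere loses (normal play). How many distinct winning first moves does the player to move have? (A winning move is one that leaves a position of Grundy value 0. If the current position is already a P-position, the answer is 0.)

6

All heaps use S = {2, 4, 5, 6, 9}:
n :  0  1  2  3  4  5  6  7  8  9 10 11 12 13 14 15 16 17 18 19 20 21 22 23 24
G :  0  0  1  1  2  2  3  3  0  4  1  0  2  1  3  2  4  3  0  0  1  1  2  2  3
Heap A: G(23) = 2.
Heap B: G(19) = 0.
Heap C: G(24) = 3.
Combined Grundy value = 2 ⊕ 0 ⊕ 3 = 1.
A winning move leaves total XOR = 0, i.e. changes one component's Grundy value g to g ⊕ X where X is the current total.
Heap A: need g' = 2⊕1 = 3. Options: 23−2→G=1, 23−4→G=0, 23−5→G=0, 23−6→G=3, 23−9→G=3. Hits: 2.
Heap B: need g' = 0⊕1 = 1. Options: 19−2→G=3, 19−4→G=2, 19−5→G=3, 19−6→G=1, 19−9→G=1. Hits: 2.
Heap C: need g' = 3⊕1 = 2. Options: 24−2→G=2, 24−4→G=1, 24−5→G=0, 24−6→G=0, 24−9→G=2. Hits: 2.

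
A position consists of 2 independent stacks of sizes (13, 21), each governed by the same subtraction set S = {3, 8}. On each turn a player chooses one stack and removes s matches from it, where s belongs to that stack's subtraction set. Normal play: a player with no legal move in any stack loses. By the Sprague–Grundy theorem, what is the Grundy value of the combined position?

All stacks use S = {3, 8}:
G(0) = 0
G(1) = mex{} = 0
G(2) = mex{} = 0
G(3) = mex{0} = 1
G(4) = mex{0} = 1
G(5) = mex{0} = 1
G(6) = mex{1} = 0
G(7) = mex{1} = 0
G(8) = mex{1,0} = 2
G(9) = mex{0,0} = 1
G(10) = mex{0,0} = 1
G(11) = mex{2,1} = 0
G(12) = mex{1,1} = 0
G(13) = mex{1,1} = 0
G(14) = mex{0,0} = 1
G(15) = mex{0,0} = 1
G(16) = mex{0,2} = 1
G(17) = mex{1,1} = 0
G(18) = mex{1,1} = 0
G(19) = mex{1,0} = 2
G(20) = mex{0,0} = 1
G(21) = mex{0,0} = 1
Stack A: G(13) = 0.
Stack B: G(21) = 1.
Combined Grundy value = 0 ⊕ 1 = 1.

1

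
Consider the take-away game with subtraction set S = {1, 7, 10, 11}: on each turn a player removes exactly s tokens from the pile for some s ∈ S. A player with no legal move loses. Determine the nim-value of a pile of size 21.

1

n :  0  1  2  3  4  5  6  7  8  9 10 11 12 13 14 15 16 17 18 19 20 21
G :  0  1  0  1  0  1  0  1  0  1  2  3  2  3  2  3  2  3  2  3  0  1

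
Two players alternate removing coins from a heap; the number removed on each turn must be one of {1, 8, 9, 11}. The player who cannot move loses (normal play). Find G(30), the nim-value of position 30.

G(0) = 0
G(1) = mex{0} = 1
G(2) = mex{1} = 0
G(3) = mex{0} = 1
G(4) = mex{1} = 0
G(5) = mex{0} = 1
G(6) = mex{1} = 0
G(7) = mex{0} = 1
G(8) = mex{1,0} = 2
G(9) = mex{2,1,0} = 3
G(10) = mex{3,0,1} = 2
G(11) = mex{2,1,0,0} = 3
G(12) = mex{3,0,1,1} = 2
G(13) = mex{2,1,0,0} = 3
G(14) = mex{3,0,1,1} = 2
G(15) = mex{2,1,0,0} = 3
G(16) = mex{3,2,1,1} = 0
G(17) = mex{0,3,2,0} = 1
G(18) = mex{1,2,3,1} = 0
G(19) = mex{0,3,2,2} = 1
G(20) = mex{1,2,3,3} = 0
G(21) = mex{0,3,2,2} = 1
G(22) = mex{1,2,3,3} = 0
G(23) = mex{0,3,2,2} = 1
G(24) = mex{1,0,3,3} = 2
G(25) = mex{2,1,0,2} = 3
G(26) = mex{3,0,1,3} = 2
G(27) = mex{2,1,0,0} = 3
G(28) = mex{3,0,1,1} = 2
G(29) = mex{2,1,0,0} = 3
G(30) = mex{3,0,1,1} = 2

2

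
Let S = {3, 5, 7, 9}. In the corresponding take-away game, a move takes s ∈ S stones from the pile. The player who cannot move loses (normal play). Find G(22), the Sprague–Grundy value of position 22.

G(0) = 0
G(1) = mex{} = 0
G(2) = mex{} = 0
G(3) = mex{0} = 1
G(4) = mex{0} = 1
G(5) = mex{0,0} = 1
G(6) = mex{1,0} = 2
G(7) = mex{1,0,0} = 2
G(8) = mex{1,1,0} = 2
G(9) = mex{2,1,0,0} = 3
G(10) = mex{2,1,1,0} = 3
G(11) = mex{2,2,1,0} = 3
G(12) = mex{3,2,1,1} = 0
G(13) = mex{3,2,2,1} = 0
G(14) = mex{3,3,2,1} = 0
G(15) = mex{0,3,2,2} = 1
G(16) = mex{0,3,3,2} = 1
G(17) = mex{0,0,3,2} = 1
G(18) = mex{1,0,3,3} = 2
G(19) = mex{1,0,0,3} = 2
G(20) = mex{1,1,0,3} = 2
G(21) = mex{2,1,0,0} = 3
G(22) = mex{2,1,1,0} = 3

3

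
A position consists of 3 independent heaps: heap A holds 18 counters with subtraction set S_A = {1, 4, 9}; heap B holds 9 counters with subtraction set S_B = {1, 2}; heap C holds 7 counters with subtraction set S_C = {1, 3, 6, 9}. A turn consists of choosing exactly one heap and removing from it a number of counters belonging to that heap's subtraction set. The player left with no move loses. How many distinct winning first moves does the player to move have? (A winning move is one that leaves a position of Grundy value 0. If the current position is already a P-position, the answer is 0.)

Heap A, S = {1, 4, 9}:
n :  0  1  2  3  4  5  6  7  8  9 10 11 12 13 14 15 16 17 18
G :  0  1  0  1  2  0  1  0  1  2  0  1  0  1  2  0  1  0  1
G_A(18) = 1.
Heap B, S = {1, 2}:
n : 0 1 2 3 4 5 6 7 8 9
G : 0 1 2 0 1 2 0 1 2 0
G_B(9) = 0.
Heap C, S = {1, 3, 6, 9}:
n : 0 1 2 3 4 5 6 7
G : 0 1 0 1 0 1 2 3
G_C(7) = 3.
Combined Grundy value = 1 ⊕ 0 ⊕ 3 = 2.
A winning move leaves total XOR = 0, i.e. changes one component's Grundy value g to g ⊕ X where X is the current total.
Heap A: need g' = 1⊕2 = 3. Options: 18−1→G=0, 18−4→G=2, 18−9→G=2. Hits: 0.
Heap B: need g' = 0⊕2 = 2. Options: 9−1→G=2, 9−2→G=1. Hits: 1.
Heap C: need g' = 3⊕2 = 1. Options: 7−1→G=2, 7−3→G=0, 7−6→G=1. Hits: 1.

2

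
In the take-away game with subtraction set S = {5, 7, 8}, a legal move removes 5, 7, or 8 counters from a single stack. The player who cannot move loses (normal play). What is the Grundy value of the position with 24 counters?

2

G(0) = 0
G(1) = mex{} = 0
G(2) = mex{} = 0
G(3) = mex{} = 0
G(4) = mex{} = 0
G(5) = mex{0} = 1
G(6) = mex{0} = 1
G(7) = mex{0,0} = 1
G(8) = mex{0,0,0} = 1
G(9) = mex{0,0,0} = 1
G(10) = mex{1,0,0} = 2
G(11) = mex{1,0,0} = 2
G(12) = mex{1,1,0} = 2
G(13) = mex{1,1,1} = 0
G(14) = mex{1,1,1} = 0
G(15) = mex{2,1,1} = 0
G(16) = mex{2,1,1} = 0
G(17) = mex{2,2,1} = 0
G(18) = mex{0,2,2} = 1
G(19) = mex{0,2,2} = 1
G(20) = mex{0,0,2} = 1
G(21) = mex{0,0,0} = 1
G(22) = mex{0,0,0} = 1
G(23) = mex{1,0,0} = 2
G(24) = mex{1,0,0} = 2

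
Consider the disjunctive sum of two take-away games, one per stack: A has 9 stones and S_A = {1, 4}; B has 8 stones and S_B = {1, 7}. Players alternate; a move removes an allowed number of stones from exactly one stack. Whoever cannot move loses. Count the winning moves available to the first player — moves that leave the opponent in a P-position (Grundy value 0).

1

Stack A, S = {1, 4}:
G(0) = 0
G(1) = mex{0} = 1
G(2) = mex{1} = 0
G(3) = mex{0} = 1
G(4) = mex{1,0} = 2
G(5) = mex{2,1} = 0
G(6) = mex{0,0} = 1
G(7) = mex{1,1} = 0
G(8) = mex{0,2} = 1
G(9) = mex{1,0} = 2
G_A(9) = 2.
Stack B, S = {1, 7}:
n : 0 1 2 3 4 5 6 7 8
G : 0 1 0 1 0 1 0 1 0
G_B(8) = 0.
Combined Grundy value = 2 ⊕ 0 = 2.
A winning move leaves total XOR = 0, i.e. changes one component's Grundy value g to g ⊕ X where X is the current total.
Stack A: need g' = 2⊕2 = 0. Options: 9−1→G=1, 9−4→G=0. Hits: 1.
Stack B: need g' = 0⊕2 = 2. Options: 8−1→G=1, 8−7→G=1. Hits: 0.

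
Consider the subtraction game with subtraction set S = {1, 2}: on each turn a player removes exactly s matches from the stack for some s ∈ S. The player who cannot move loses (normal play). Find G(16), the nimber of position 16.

1

n :  0  1  2  3  4  5  6  7  8  9 10 11 12 13 14 15 16
G :  0  1  2  0  1  2  0  1  2  0  1  2  0  1  2  0  1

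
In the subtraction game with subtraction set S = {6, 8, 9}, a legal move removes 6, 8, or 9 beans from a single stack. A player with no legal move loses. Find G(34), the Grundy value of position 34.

0

n :  0  1  2  3  4  5  6  7  8  9 10 11 12 13 14 15 16 17 18 19 20 21 22 23 24 25 26 27 28 29 30 31 32 33 34
G :  0  0  0  0  0  0  1  1  1  1  1  1  2  2  2  0  0  0  0  0  0  1  1  1  1  1  1  2  2  2  0  0  0  0  0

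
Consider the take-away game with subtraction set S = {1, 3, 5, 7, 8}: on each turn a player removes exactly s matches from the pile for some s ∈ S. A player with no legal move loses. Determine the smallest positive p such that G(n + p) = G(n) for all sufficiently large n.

15

G(0) = 0
G(1) = mex{0} = 1
G(2) = mex{1} = 0
G(3) = mex{0,0} = 1
G(4) = mex{1,1} = 0
G(5) = mex{0,0,0} = 1
G(6) = mex{1,1,1} = 0
G(7) = mex{0,0,0,0} = 1
G(8) = mex{1,1,1,1,0} = 2
G(9) = mex{2,0,0,0,1} = 3
G(10) = mex{3,1,1,1,0} = 2
G(11) = mex{2,2,0,0,1} = 3
G(12) = mex{3,3,1,1,0} = 2
G(13) = mex{2,2,2,0,1} = 3
G(14) = mex{3,3,3,1,0} = 2
G(15) = mex{2,2,2,2,1} = 0
G(16) = mex{0,3,3,3,2} = 1
G(17) = mex{1,2,2,2,3} = 0
G(18) = mex{0,0,3,3,2} = 1
G(19) = mex{1,1,2,2,3} = 0
G(20) = mex{0,0,0,3,2} = 1
G(21) = mex{1,1,1,2,3} = 0
G(22) = mex{0,0,0,0,2} = 1
G(23) = mex{1,1,1,1,0} = 2
G(24) = mex{2,0,0,0,1} = 3
G(25) = mex{3,1,1,1,0} = 2
G(26) = mex{2,2,0,0,1} = 3
G(27) = mex{3,3,1,1,0} = 2
G(28) = mex{2,2,2,0,1} = 3
G(29) = mex{3,3,3,1,0} = 2
G(30) = mex{2,2,2,2,1} = 0
G(31) = mex{0,3,3,3,2} = 1
G(n+15) = G(n) holds for n = 0,…,7 (a full window of length max(S) = 8), so the sequence is purely periodic with period 15.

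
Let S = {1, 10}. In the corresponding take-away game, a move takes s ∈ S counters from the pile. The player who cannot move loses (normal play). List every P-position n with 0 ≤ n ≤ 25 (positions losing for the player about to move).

G(0) = 0
G(1) = mex{0} = 1
G(2) = mex{1} = 0
G(3) = mex{0} = 1
G(4) = mex{1} = 0
G(5) = mex{0} = 1
G(6) = mex{1} = 0
G(7) = mex{0} = 1
G(8) = mex{1} = 0
G(9) = mex{0} = 1
G(10) = mex{1,0} = 2
G(11) = mex{2,1} = 0
G(12) = mex{0,0} = 1
G(13) = mex{1,1} = 0
G(14) = mex{0,0} = 1
G(15) = mex{1,1} = 0
G(16) = mex{0,0} = 1
G(17) = mex{1,1} = 0
G(18) = mex{0,0} = 1
G(19) = mex{1,1} = 0
G(20) = mex{0,2} = 1
G(21) = mex{1,0} = 2
G(22) = mex{2,1} = 0
G(23) = mex{0,0} = 1
G(24) = mex{1,1} = 0
G(25) = mex{0,0} = 1
P-positions are exactly the n with G(n) = 0.

0, 2, 4, 6, 8, 11, 13, 15, 17, 19, 22, 24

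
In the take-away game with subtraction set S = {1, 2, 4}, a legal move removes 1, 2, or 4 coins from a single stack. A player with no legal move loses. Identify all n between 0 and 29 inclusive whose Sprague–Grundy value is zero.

0, 3, 6, 9, 12, 15, 18, 21, 24, 27

G(0) = 0
G(1) = mex{0} = 1
G(2) = mex{1,0} = 2
G(3) = mex{2,1} = 0
G(4) = mex{0,2,0} = 1
G(5) = mex{1,0,1} = 2
G(6) = mex{2,1,2} = 0
G(7) = mex{0,2,0} = 1
G(8) = mex{1,0,1} = 2
G(9) = mex{2,1,2} = 0
G(10) = mex{0,2,0} = 1
G(11) = mex{1,0,1} = 2
G(12) = mex{2,1,2} = 0
G(13) = mex{0,2,0} = 1
G(14) = mex{1,0,1} = 2
G(15) = mex{2,1,2} = 0
G(16) = mex{0,2,0} = 1
G(17) = mex{1,0,1} = 2
G(18) = mex{2,1,2} = 0
G(19) = mex{0,2,0} = 1
G(20) = mex{1,0,1} = 2
G(21) = mex{2,1,2} = 0
G(22) = mex{0,2,0} = 1
G(23) = mex{1,0,1} = 2
G(24) = mex{2,1,2} = 0
G(25) = mex{0,2,0} = 1
G(26) = mex{1,0,1} = 2
G(27) = mex{2,1,2} = 0
G(28) = mex{0,2,0} = 1
G(29) = mex{1,0,1} = 2
P-positions are exactly the n with G(n) = 0.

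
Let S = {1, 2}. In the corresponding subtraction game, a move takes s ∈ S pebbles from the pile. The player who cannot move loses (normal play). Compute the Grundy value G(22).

G(0) = 0
G(1) = mex{0} = 1
G(2) = mex{1,0} = 2
G(3) = mex{2,1} = 0
G(4) = mex{0,2} = 1
G(5) = mex{1,0} = 2
G(6) = mex{2,1} = 0
G(7) = mex{0,2} = 1
G(8) = mex{1,0} = 2
G(9) = mex{2,1} = 0
G(10) = mex{0,2} = 1
G(11) = mex{1,0} = 2
G(12) = mex{2,1} = 0
G(13) = mex{0,2} = 1
G(14) = mex{1,0} = 2
G(15) = mex{2,1} = 0
G(16) = mex{0,2} = 1
G(17) = mex{1,0} = 2
G(18) = mex{2,1} = 0
G(19) = mex{0,2} = 1
G(20) = mex{1,0} = 2
G(21) = mex{2,1} = 0
G(22) = mex{0,2} = 1

1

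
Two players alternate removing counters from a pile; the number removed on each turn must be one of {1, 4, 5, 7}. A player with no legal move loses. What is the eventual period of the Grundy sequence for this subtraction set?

8

n :  0  1  2  3  4  5  6  7  8  9 10 11 12 13 14 15 16 17
G :  0  1  0  1  2  3  2  3  0  1  0  1  2  3  2  3  0  1
G(n+8) = G(n) holds for n = 0,…,6 (a full window of length max(S) = 7), so the sequence is purely periodic with period 8.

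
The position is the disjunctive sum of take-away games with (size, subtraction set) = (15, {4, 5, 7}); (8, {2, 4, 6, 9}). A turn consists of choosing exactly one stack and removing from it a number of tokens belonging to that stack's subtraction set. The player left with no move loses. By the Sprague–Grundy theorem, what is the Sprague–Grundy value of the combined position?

1

Stack A, S = {4, 5, 7}:
n :  0  1  2  3  4  5  6  7  8  9 10 11 12 13 14 15
G :  0  0  0  0  1  1  1  1  2  2  2  0  0  0  0  1
G_A(15) = 1.
Stack B, S = {2, 4, 6, 9}:
G(0) = 0
G(1) = mex{} = 0
G(2) = mex{0} = 1
G(3) = mex{0} = 1
G(4) = mex{1,0} = 2
G(5) = mex{1,0} = 2
G(6) = mex{2,1,0} = 3
G(7) = mex{2,1,0} = 3
G(8) = mex{3,2,1} = 0
G_B(8) = 0.
Combined Grundy value = 1 ⊕ 0 = 1.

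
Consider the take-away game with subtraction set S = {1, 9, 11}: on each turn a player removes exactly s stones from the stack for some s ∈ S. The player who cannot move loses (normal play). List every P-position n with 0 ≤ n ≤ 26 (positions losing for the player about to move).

G(0) = 0
G(1) = mex{0} = 1
G(2) = mex{1} = 0
G(3) = mex{0} = 1
G(4) = mex{1} = 0
G(5) = mex{0} = 1
G(6) = mex{1} = 0
G(7) = mex{0} = 1
G(8) = mex{1} = 0
G(9) = mex{0,0} = 1
G(10) = mex{1,1} = 0
G(11) = mex{0,0,0} = 1
G(12) = mex{1,1,1} = 0
G(13) = mex{0,0,0} = 1
G(14) = mex{1,1,1} = 0
G(15) = mex{0,0,0} = 1
G(16) = mex{1,1,1} = 0
G(17) = mex{0,0,0} = 1
G(18) = mex{1,1,1} = 0
G(19) = mex{0,0,0} = 1
G(20) = mex{1,1,1} = 0
G(21) = mex{0,0,0} = 1
G(22) = mex{1,1,1} = 0
G(23) = mex{0,0,0} = 1
G(24) = mex{1,1,1} = 0
G(25) = mex{0,0,0} = 1
G(26) = mex{1,1,1} = 0
P-positions are exactly the n with G(n) = 0.

0, 2, 4, 6, 8, 10, 12, 14, 16, 18, 20, 22, 24, 26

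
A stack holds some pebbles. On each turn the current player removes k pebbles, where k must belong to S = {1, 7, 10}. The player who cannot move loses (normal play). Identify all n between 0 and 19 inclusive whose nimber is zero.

G(0) = 0
G(1) = mex{0} = 1
G(2) = mex{1} = 0
G(3) = mex{0} = 1
G(4) = mex{1} = 0
G(5) = mex{0} = 1
G(6) = mex{1} = 0
G(7) = mex{0,0} = 1
G(8) = mex{1,1} = 0
G(9) = mex{0,0} = 1
G(10) = mex{1,1,0} = 2
G(11) = mex{2,0,1} = 3
G(12) = mex{3,1,0} = 2
G(13) = mex{2,0,1} = 3
G(14) = mex{3,1,0} = 2
G(15) = mex{2,0,1} = 3
G(16) = mex{3,1,0} = 2
G(17) = mex{2,2,1} = 0
G(18) = mex{0,3,0} = 1
G(19) = mex{1,2,1} = 0
P-positions are exactly the n with G(n) = 0.

0, 2, 4, 6, 8, 17, 19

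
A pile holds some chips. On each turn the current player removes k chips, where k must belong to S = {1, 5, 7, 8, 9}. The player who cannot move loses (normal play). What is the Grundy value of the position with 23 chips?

G(0) = 0
G(1) = mex{0} = 1
G(2) = mex{1} = 0
G(3) = mex{0} = 1
G(4) = mex{1} = 0
G(5) = mex{0,0} = 1
G(6) = mex{1,1} = 0
G(7) = mex{0,0,0} = 1
G(8) = mex{1,1,1,0} = 2
G(9) = mex{2,0,0,1,0} = 3
G(10) = mex{3,1,1,0,1} = 2
G(11) = mex{2,0,0,1,0} = 3
G(12) = mex{3,1,1,0,1} = 2
G(13) = mex{2,2,0,1,0} = 3
G(14) = mex{3,3,1,0,1} = 2
G(15) = mex{2,2,2,1,0} = 3
G(16) = mex{3,3,3,2,1} = 0
G(17) = mex{0,2,2,3,2} = 1
G(18) = mex{1,3,3,2,3} = 0
G(19) = mex{0,2,2,3,2} = 1
G(20) = mex{1,3,3,2,3} = 0
G(21) = mex{0,0,2,3,2} = 1
G(22) = mex{1,1,3,2,3} = 0
G(23) = mex{0,0,0,3,2} = 1

1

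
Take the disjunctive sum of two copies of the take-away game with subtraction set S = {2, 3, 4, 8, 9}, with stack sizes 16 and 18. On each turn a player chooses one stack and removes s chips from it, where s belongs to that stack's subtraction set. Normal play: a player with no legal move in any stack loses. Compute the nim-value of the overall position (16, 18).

All stacks use S = {2, 3, 4, 8, 9}:
n :  0  1  2  3  4  5  6  7  8  9 10 11 12 13 14 15 16 17 18
G :  0  0  1  1  2  2  0  0  1  1  2  2  0  0  1  1  2  2  0
Stack A: G(16) = 2.
Stack B: G(18) = 0.
Combined Grundy value = 2 ⊕ 0 = 2.

2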